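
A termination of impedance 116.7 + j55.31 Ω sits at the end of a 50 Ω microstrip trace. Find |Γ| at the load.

|Γ| ≈ 0.493

Γ = (Z_L − Z_0)/(Z_L + Z_0) = (66.7 + j55.31)/(166.7 + j55.31)
|Γ| = 86.6/176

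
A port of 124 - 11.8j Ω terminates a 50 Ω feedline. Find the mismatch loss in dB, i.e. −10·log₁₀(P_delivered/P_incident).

Γ = (74 − j11.8)/(174 − j11.8), |Γ| = 0.43
|Γ|² = 0.185, so P_del/P_inc = 1 − |Γ|² = 0.815
ML = −10·log₁₀(1 − |Γ|²)

mismatch loss ≈ 0.886 dB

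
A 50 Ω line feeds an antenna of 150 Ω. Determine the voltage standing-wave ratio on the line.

For a purely resistive load, VSWR = R_L/Z_0 or Z_0/R_L (whichever > 1) = 150/50

VSWR ≈ 3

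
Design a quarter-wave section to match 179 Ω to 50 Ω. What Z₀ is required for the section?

Z_qwt = √(Z_0·R_L) = √(50 × 179) = √8950

Z_qwt ≈ 94.6 Ω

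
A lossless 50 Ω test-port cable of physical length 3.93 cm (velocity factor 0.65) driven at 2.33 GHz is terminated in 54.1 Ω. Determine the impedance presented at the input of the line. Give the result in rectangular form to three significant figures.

λ = v/f = 0.65·c / 2.33 GHz = 0.0837 m
βl = 2π·l/λ = 2π × 0.47 = 169°
tan(βl) = tan(169°) = -0.193
Z_in = Z_0·(Z_L + jZ_0·tanβl)/(Z_0 + jZ_L·tanβl)
     = 50·(54.1 − j9.67)/(50 − j10.5)

Z_in ≈ 53.8 + j1.58 Ω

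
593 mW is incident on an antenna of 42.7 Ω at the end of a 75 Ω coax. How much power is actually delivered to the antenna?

Γ = (42.7 − 75)/(42.7 + 75) = -0.274
|Γ|² = 0.0753
P_refl = |Γ|²·P_inc = 44.7 mW, P_del = (1 − |Γ|²)·P_inc = 548 mW

P_delivered ≈ 548 mW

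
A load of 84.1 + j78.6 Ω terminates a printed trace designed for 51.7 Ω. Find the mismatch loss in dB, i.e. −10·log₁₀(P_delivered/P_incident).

Γ = (32.4 + j78.6)/(135.8 + j78.6), |Γ| = 0.542
|Γ|² = 0.294, so P_del/P_inc = 1 − |Γ|² = 0.706
ML = −10·log₁₀(1 − |Γ|²)

mismatch loss ≈ 1.51 dB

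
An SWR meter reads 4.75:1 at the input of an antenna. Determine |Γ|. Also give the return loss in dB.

|Γ| = (S − 1)/(S + 1) = (4.75 − 1)/(4.75 + 1) = 3.75/5.75
RL = −20·log₁₀|Γ| = −20·log₁₀(0.652)

|Γ| ≈ 0.652; return loss ≈ 3.71 dB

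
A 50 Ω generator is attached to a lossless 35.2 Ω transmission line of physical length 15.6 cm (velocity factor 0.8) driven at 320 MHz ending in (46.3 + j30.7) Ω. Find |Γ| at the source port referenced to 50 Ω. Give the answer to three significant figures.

|Γ| ≈ 0.434

λ = v/f = 0.8·c / 320 MHz = 0.75 m
βl = 2π·l/λ = 2π × 0.208 = 74.9°
tan(βl) = 3.7
Z_in = Z_0·(Z_L + jZ_0·tanβl)/(Z_0 + jZ_L·tanβl) = 23.7 − j20.4 Ω
Γ_s = (Z_in − Z_s)/(Z_in + Z_s) = (-26.3 − j20.4)/(73.7 − j20.4), |Γ_s| = 0.434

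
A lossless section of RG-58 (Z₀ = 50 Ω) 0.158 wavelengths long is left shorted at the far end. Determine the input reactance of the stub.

X_in ≈ 76.6 Ω (inductive)

βl = 2π × 0.158 = 56.9°
tan(βl) = 1.53
For a shorted stub, Z_in = jZ_0·tan(βl)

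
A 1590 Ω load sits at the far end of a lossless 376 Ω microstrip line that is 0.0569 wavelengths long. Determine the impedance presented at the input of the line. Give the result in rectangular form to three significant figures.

βl = 2π × 0.0569 = 20.5°
tan(βl) = tan(20.5°) = 0.374
Z_in = Z_0·(Z_L + jZ_0·tanβl)/(Z_0 + jZ_L·tanβl)
     = 376·(1590 + j140)/(376 + j594)

Z_in ≈ 518 − j678 Ω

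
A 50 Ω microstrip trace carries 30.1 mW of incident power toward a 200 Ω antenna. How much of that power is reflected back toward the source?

P_reflected ≈ 10.8 mW

Γ = (200 − 50)/(200 + 50) = 0.6
|Γ|² = 0.36
P_refl = |Γ|²·P_inc = 10.8 mW, P_del = (1 − |Γ|²)·P_inc = 19.3 mW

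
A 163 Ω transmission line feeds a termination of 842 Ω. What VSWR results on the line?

VSWR ≈ 5.17

Γ = (842 − 163)/(842 + 163) = 0.676
VSWR = (1 + 0.676)/(1 − 0.676)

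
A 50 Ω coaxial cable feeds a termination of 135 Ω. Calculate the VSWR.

Γ = (135 − 50)/(135 + 50) = 0.459
VSWR = (1 + 0.459)/(1 − 0.459)

VSWR ≈ 2.7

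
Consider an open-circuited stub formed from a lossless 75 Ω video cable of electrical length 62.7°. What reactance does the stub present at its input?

tan(βl) = 1.94
For an open-circuited stub, Z_in = −jZ_0·cot(βl) = −jZ_0/tan(βl)

X_in ≈ -38.7 Ω (capacitive)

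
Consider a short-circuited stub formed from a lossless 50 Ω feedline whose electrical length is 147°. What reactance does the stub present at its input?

X_in ≈ -32.5 Ω (capacitive)

tan(βl) = -0.649
For a short-circuited stub, Z_in = jZ_0·tan(βl)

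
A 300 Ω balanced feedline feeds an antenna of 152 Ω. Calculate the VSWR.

VSWR ≈ 1.97

Γ = (152 − 300)/(152 + 300) = -0.327
VSWR = (1 + 0.327)/(1 − 0.327)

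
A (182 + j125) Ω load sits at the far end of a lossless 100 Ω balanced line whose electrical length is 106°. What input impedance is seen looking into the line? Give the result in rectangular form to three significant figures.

tan(βl) = tan(106°) = -3.49
Z_in = Z_0·(Z_L + jZ_0·tanβl)/(Z_0 + jZ_L·tanβl)
     = 100·(182 − j224)/(536 − j635)

Z_in ≈ 34.7 − j0.636 Ω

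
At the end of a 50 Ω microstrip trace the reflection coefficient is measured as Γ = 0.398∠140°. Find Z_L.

Z_L = Z_0·(1 + Γ)/(1 − Γ) = 50·(0.695 + j0.256)/(1.3 − j0.256)

Z_L ≈ 23.8 + j14.5 Ω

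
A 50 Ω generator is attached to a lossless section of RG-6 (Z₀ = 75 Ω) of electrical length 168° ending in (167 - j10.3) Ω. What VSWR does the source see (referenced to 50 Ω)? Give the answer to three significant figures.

VSWR ≈ 3.31

tan(βl) = -0.213
Z_in = Z_0·(Z_L + jZ_0·tanβl)/(Z_0 + jZ_L·tanβl) = 150 + j45.9 Ω
Γ_s = (Z_in − Z_s)/(Z_in + Z_s) = (99.6 + j45.9)/(200 + j45.9), |Γ_s| = 0.536
VSWR = (1 + |Γ_s|)/(1 − |Γ_s|)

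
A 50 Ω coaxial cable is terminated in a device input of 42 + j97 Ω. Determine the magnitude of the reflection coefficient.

Γ = (Z_L − Z_0)/(Z_L + Z_0) = (-8 + j97)/(92 + j97)
|Γ| = 97.3/134

|Γ| ≈ 0.728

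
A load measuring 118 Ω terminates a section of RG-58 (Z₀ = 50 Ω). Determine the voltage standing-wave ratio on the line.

For a purely resistive load, VSWR = R_L/Z_0 or Z_0/R_L (whichever > 1) = 118/50

VSWR ≈ 2.36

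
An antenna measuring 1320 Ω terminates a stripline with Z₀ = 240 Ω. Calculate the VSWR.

VSWR ≈ 5.5

Γ = (1320 − 240)/(1320 + 240) = 0.692
VSWR = (1 + 0.692)/(1 − 0.692)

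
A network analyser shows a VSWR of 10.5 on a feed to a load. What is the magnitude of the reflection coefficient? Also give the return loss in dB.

|Γ| = (S − 1)/(S + 1) = (10.5 − 1)/(10.5 + 1) = 9.5/11.5
RL = −20·log₁₀|Γ| = −20·log₁₀(0.826)

|Γ| ≈ 0.826; return loss ≈ 1.66 dB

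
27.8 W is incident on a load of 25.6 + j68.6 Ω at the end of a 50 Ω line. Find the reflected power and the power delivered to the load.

|Γ| = |(-24.4 + j68.6)/(75.6 + j68.6)| = 0.713
|Γ|² = 0.509
P_refl = |Γ|²·P_inc = 14.1 W, P_del = (1 − |Γ|²)·P_inc = 13.7 W

P_reflected ≈ 14.1 W; P_delivered ≈ 13.7 W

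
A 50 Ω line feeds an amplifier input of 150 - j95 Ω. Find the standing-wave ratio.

Γ = (Z_L − Z_0)/(Z_L + Z_0) = (100 − j95)/(200 − j95)
|Γ| = 138/221 = 0.623
VSWR = (1 + |Γ|)/(1 − |Γ|) = 1.62/0.377

VSWR ≈ 4.3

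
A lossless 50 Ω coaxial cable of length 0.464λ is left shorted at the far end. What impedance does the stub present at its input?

Z_in ≈ −j11.5 Ω

βl = 2π × 0.464 = 167°
tan(βl) = -0.23
For a shorted stub, Z_in = jZ_0·tan(βl)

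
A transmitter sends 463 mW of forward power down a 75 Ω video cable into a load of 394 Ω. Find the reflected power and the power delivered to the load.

Γ = (394 − 75)/(394 + 75) = 0.68
|Γ|² = 0.463
P_refl = |Γ|²·P_inc = 214 mW, P_del = (1 − |Γ|²)·P_inc = 249 mW

P_reflected ≈ 214 mW; P_delivered ≈ 249 mW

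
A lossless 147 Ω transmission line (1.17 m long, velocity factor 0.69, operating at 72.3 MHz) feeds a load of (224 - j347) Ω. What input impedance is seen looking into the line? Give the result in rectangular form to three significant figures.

λ = v/f = 0.69·c / 72.3 MHz = 2.86 m
βl = 2π·l/λ = 2π × 0.409 = 147°
tan(βl) = tan(147°) = -0.647
Z_in = Z_0·(Z_L + jZ_0·tanβl)/(Z_0 + jZ_L·tanβl)
     = 147·(224 − j442)/(-77.4 − j145)

Z_in ≈ 255 + j363 Ω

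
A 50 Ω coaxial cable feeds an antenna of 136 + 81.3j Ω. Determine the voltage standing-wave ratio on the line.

Γ = (Z_L − Z_0)/(Z_L + Z_0) = (86 + j81.3)/(186 + j81.3)
|Γ| = 118/203 = 0.583
VSWR = (1 + |Γ|)/(1 − |Γ|) = 1.58/0.417

VSWR ≈ 3.8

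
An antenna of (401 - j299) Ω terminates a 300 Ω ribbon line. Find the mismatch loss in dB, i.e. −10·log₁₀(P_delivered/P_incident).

Γ = (101 − j299)/(701 − j299), |Γ| = 0.414
|Γ|² = 0.171, so P_del/P_inc = 1 − |Γ|² = 0.829
ML = −10·log₁₀(1 − |Γ|²)

mismatch loss ≈ 0.817 dB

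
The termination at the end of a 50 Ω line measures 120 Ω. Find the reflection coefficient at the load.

Γ = (Z_L − Z_0)/(Z_L + Z_0) = (120 − 50)/(120 + 50) = 70/170

Γ = 0.412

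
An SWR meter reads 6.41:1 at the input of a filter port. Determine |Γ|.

|Γ| ≈ 0.73

|Γ| = (S − 1)/(S + 1) = (6.41 − 1)/(6.41 + 1) = 5.41/7.41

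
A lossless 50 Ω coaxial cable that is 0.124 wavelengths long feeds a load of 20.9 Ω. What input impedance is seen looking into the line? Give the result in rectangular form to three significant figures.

Z_in ≈ 35.3 + j34.8 Ω

βl = 2π × 0.124 = 44.6°
tan(βl) = tan(44.6°) = 0.988
Z_in = Z_0·(Z_L + jZ_0·tanβl)/(Z_0 + jZ_L·tanβl)
     = 50·(20.9 + j49.4)/(50 + j20.6)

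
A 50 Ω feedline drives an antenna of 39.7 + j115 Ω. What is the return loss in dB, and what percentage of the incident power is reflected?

RL ≈ 2.03 dB; 62.7% of incident power reflected

Γ = (-10.3 + j115)/(89.7 + j115), |Γ| = 0.792
RL = −20·log₁₀(0.792) = 2.03 dB
P_refl/P_inc = |Γ|² = 0.627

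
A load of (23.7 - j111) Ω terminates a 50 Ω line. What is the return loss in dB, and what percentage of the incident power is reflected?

RL ≈ 1.35 dB; 73.3% of incident power reflected

Γ = (-26.3 − j111)/(73.7 − j111), |Γ| = 0.856
RL = −20·log₁₀(0.856) = 1.35 dB
P_refl/P_inc = |Γ|² = 0.733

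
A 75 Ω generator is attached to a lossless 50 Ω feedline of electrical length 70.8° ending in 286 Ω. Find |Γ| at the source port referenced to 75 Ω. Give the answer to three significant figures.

|Γ| ≈ 0.78

tan(βl) = 2.87
Z_in = Z_0·(Z_L + jZ_0·tanβl)/(Z_0 + jZ_L·tanβl) = 9.77 − j16.8 Ω
Γ_s = (Z_in − Z_s)/(Z_in + Z_s) = (-65.2 − j16.8)/(84.8 − j16.8), |Γ_s| = 0.78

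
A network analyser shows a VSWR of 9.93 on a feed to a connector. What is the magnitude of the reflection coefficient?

|Γ| ≈ 0.817

|Γ| = (S − 1)/(S + 1) = (9.93 − 1)/(9.93 + 1) = 8.93/10.9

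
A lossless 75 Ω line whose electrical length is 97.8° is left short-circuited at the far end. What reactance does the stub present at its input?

tan(βl) = -7.3
For a short-circuited stub, Z_in = jZ_0·tan(βl)

X_in ≈ -548 Ω (capacitive)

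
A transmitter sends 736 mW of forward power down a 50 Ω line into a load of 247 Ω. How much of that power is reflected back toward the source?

P_reflected ≈ 324 mW

Γ = (247 − 50)/(247 + 50) = 0.663
|Γ|² = 0.44
P_refl = |Γ|²·P_inc = 324 mW, P_del = (1 − |Γ|²)·P_inc = 412 mW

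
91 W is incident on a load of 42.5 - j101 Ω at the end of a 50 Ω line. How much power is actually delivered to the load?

|Γ| = |(-7.5 − j101)/(92.5 − j101)| = 0.739
|Γ|² = 0.547
P_refl = |Γ|²·P_inc = 49.8 W, P_del = (1 − |Γ|²)·P_inc = 41.2 W

P_delivered ≈ 41.2 W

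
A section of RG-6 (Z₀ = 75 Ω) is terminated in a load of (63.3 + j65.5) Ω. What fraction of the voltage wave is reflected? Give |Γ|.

Γ = (Z_L − Z_0)/(Z_L + Z_0) = (-11.7 + j65.5)/(138.3 + j65.5)
|Γ| = 66.5/153

|Γ| ≈ 0.435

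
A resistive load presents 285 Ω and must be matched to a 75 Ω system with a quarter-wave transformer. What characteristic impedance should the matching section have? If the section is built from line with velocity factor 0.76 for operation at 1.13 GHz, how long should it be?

Z_qwt = √(Z_0·R_L) = √(75 × 285) = √21380
λ = 0.76·c/f = 0.202 m, so l = λ/4 = 0.0504 m

Z_qwt ≈ 146 Ω; length ≈ 5.04 cm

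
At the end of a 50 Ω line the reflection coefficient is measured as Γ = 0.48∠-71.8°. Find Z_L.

Z_L ≈ 41.4 − j49 Ω

Z_L = Z_0·(1 + Γ)/(1 − Γ) = 50·(1.15 − j0.456)/(0.85 + j0.456)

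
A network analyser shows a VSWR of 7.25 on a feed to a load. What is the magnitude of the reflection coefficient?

|Γ| ≈ 0.758

|Γ| = (S − 1)/(S + 1) = (7.25 − 1)/(7.25 + 1) = 6.25/8.25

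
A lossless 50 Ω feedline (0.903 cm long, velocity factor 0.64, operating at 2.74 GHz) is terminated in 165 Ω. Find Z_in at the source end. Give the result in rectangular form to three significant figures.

λ = v/f = 0.64·c / 2.74 GHz = 0.0701 m
βl = 2π·l/λ = 2π × 0.129 = 46.4°
tan(βl) = tan(46.4°) = 1.05
Z_in = Z_0·(Z_L + jZ_0·tanβl)/(Z_0 + jZ_L·tanβl)
     = 50·(165 + j52.5)/(50 + j173)

Z_in ≈ 26.7 − j39.9 Ω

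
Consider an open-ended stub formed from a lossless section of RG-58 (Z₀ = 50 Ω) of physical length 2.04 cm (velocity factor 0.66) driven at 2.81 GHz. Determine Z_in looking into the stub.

Z_in ≈ +j12.7 Ω

λ = v/f = 0.66·c / 2.81 GHz = 0.0705 m
βl = 2π·l/λ = 2π × 0.29 = 104°
tan(βl) = -3.94
For an open-ended stub, Z_in = −jZ_0·cot(βl) = −jZ_0/tan(βl)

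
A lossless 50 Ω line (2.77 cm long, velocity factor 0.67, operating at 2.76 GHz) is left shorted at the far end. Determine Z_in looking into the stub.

Z_in ≈ −j46.7 Ω

λ = v/f = 0.67·c / 2.76 GHz = 0.0728 m
βl = 2π·l/λ = 2π × 0.38 = 137°
tan(βl) = -0.935
For a shorted stub, Z_in = jZ_0·tan(βl)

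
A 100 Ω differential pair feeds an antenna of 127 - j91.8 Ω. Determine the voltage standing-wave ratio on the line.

Γ = (Z_L − Z_0)/(Z_L + Z_0) = (27 − j91.8)/(227 − j91.8)
|Γ| = 95.7/245 = 0.391
VSWR = (1 + |Γ|)/(1 − |Γ|) = 1.39/0.609

VSWR ≈ 2.28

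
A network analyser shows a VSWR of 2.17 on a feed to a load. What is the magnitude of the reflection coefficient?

|Γ| ≈ 0.369

|Γ| = (S − 1)/(S + 1) = (2.17 − 1)/(2.17 + 1) = 1.17/3.17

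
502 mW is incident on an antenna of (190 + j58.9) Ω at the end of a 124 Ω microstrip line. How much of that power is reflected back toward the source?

P_reflected ≈ 38.5 mW

|Γ| = |(66 + j58.9)/(314 + j58.9)| = 0.277
|Γ|² = 0.0767
P_refl = |Γ|²·P_inc = 38.5 mW, P_del = (1 − |Γ|²)·P_inc = 464 mW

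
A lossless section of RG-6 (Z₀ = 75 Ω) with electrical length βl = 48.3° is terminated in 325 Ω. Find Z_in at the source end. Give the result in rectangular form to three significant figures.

Z_in ≈ 29.8 − j60.7 Ω

tan(βl) = tan(48.3°) = 1.12
Z_in = Z_0·(Z_L + jZ_0·tanβl)/(Z_0 + jZ_L·tanβl)
     = 75·(325 + j84.2)/(75 + j365)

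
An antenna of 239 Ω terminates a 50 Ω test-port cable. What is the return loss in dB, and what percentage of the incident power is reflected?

Γ = (239 − 50)/(239 + 50) = 0.654
RL = −20·log₁₀(0.654) = 3.69 dB
P_refl/P_inc = |Γ|² = 0.428

RL ≈ 3.69 dB; 42.8% of incident power reflected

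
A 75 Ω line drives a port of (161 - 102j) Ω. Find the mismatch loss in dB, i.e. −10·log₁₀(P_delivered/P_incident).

Γ = (86 − j102)/(236 − j102), |Γ| = 0.519
|Γ|² = 0.269, so P_del/P_inc = 1 − |Γ|² = 0.731
ML = −10·log₁₀(1 − |Γ|²)

mismatch loss ≈ 1.36 dB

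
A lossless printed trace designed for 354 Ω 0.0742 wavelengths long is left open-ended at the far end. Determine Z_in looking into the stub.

βl = 2π × 0.0742 = 26.7°
tan(βl) = 0.503
For an open-ended stub, Z_in = −jZ_0·cot(βl) = −jZ_0/tan(βl)

Z_in ≈ −j703 Ω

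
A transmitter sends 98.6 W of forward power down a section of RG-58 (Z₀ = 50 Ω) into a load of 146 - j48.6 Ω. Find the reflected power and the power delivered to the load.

P_reflected ≈ 28 W; P_delivered ≈ 70.6 W

|Γ| = |(96 − j48.6)/(196 − j48.6)| = 0.533
|Γ|² = 0.284
P_refl = |Γ|²·P_inc = 28 W, P_del = (1 − |Γ|²)·P_inc = 70.6 W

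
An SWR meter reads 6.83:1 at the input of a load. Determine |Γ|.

|Γ| = (S − 1)/(S + 1) = (6.83 − 1)/(6.83 + 1) = 5.83/7.83

|Γ| ≈ 0.745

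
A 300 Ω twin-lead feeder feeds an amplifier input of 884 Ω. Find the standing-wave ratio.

Γ = (884 − 300)/(884 + 300) = 0.493
VSWR = (1 + 0.493)/(1 − 0.493)

VSWR ≈ 2.95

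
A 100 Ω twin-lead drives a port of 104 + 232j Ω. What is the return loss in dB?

Γ = (4 + j232)/(204 + j232), |Γ| = 0.751
RL = −20·log₁₀|Γ| = −20·log₁₀(0.751)

RL ≈ 2.49 dB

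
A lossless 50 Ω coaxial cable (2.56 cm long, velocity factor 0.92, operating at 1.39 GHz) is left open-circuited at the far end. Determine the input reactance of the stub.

X_in ≈ -47.6 Ω (capacitive)

λ = v/f = 0.92·c / 1.39 GHz = 0.199 m
βl = 2π·l/λ = 2π × 0.129 = 46.4°
tan(βl) = 1.05
For an open-circuited stub, Z_in = −jZ_0·cot(βl) = −jZ_0/tan(βl)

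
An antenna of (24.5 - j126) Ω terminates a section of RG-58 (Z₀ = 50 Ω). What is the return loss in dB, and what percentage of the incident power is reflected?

Γ = (-25.5 − j126)/(74.5 − j126), |Γ| = 0.878
RL = −20·log₁₀(0.878) = 1.13 dB
P_refl/P_inc = |Γ|² = 0.771

RL ≈ 1.13 dB; 77.1% of incident power reflected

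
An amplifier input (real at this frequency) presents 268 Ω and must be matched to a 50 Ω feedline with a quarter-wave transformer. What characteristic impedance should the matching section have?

Z_qwt = √(Z_0·R_L) = √(50 × 268) = √13400

Z_qwt ≈ 116 Ω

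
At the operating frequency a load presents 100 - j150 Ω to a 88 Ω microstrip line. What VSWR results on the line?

Γ = (Z_L − Z_0)/(Z_L + Z_0) = (12 − j150)/(188 − j150)
|Γ| = 150/241 = 0.626
VSWR = (1 + |Γ|)/(1 − |Γ|) = 1.63/0.374

VSWR ≈ 4.34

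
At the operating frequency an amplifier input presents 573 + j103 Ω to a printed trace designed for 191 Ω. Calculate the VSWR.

VSWR ≈ 3.11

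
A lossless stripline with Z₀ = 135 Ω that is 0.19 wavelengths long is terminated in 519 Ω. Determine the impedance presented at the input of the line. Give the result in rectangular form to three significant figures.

Z_in ≈ 40.2 − j49.3 Ω

βl = 2π × 0.19 = 68.4°
tan(βl) = tan(68.4°) = 2.53
Z_in = Z_0·(Z_L + jZ_0·tanβl)/(Z_0 + jZ_L·tanβl)
     = 135·(519 + j341)/(135 + j1310)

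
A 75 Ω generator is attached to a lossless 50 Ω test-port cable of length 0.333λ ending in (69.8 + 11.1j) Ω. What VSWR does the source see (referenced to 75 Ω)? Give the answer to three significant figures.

VSWR ≈ 2.12

βl = 2π × 0.333 = 120°
tan(βl) = -1.74
Z_in = Z_0·(Z_L + jZ_0·tanβl)/(Z_0 + jZ_L·tanβl) = 35.9 + j8.22 Ω
Γ_s = (Z_in − Z_s)/(Z_in + Z_s) = (-39.1 + j8.22)/(111 + j8.22), |Γ_s| = 0.359
VSWR = (1 + |Γ_s|)/(1 − |Γ_s|)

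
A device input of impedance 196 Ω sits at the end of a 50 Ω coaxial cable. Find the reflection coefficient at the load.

Γ = 0.593

Γ = (Z_L − Z_0)/(Z_L + Z_0) = (196 − 50)/(196 + 50) = 146/246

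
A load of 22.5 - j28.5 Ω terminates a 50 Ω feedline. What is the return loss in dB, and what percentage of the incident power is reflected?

Γ = (-27.5 − j28.5)/(72.5 − j28.5), |Γ| = 0.508
RL = −20·log₁₀(0.508) = 5.88 dB
P_refl/P_inc = |Γ|² = 0.258

RL ≈ 5.88 dB; 25.8% of incident power reflected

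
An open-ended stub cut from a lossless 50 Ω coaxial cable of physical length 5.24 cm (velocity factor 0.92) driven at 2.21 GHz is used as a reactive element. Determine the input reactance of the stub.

X_in ≈ 90.4 Ω (inductive)

λ = v/f = 0.92·c / 2.21 GHz = 0.125 m
βl = 2π·l/λ = 2π × 0.42 = 151°
tan(βl) = -0.553
For an open-ended stub, Z_in = −jZ_0·cot(βl) = −jZ_0/tan(βl)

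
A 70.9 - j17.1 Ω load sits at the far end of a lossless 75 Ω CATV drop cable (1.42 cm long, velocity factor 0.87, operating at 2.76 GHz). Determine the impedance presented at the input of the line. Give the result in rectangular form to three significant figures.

Z_in ≈ 60 + j6.14 Ω

λ = v/f = 0.87·c / 2.76 GHz = 0.0946 m
βl = 2π·l/λ = 2π × 0.15 = 54.1°
tan(βl) = tan(54.1°) = 1.38
Z_in = Z_0·(Z_L + jZ_0·tanβl)/(Z_0 + jZ_L·tanβl)
     = 75·(70.9 + j86.3)/(98.6 + j97.8)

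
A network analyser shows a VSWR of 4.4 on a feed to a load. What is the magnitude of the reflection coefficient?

|Γ| = (S − 1)/(S + 1) = (4.4 − 1)/(4.4 + 1) = 3.4/5.4

|Γ| ≈ 0.63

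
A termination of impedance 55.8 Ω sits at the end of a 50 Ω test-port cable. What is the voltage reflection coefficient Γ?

Γ = (Z_L − Z_0)/(Z_L + Z_0) = (55.8 − 50)/(55.8 + 50) = 5.8/105.8

Γ = 0.0548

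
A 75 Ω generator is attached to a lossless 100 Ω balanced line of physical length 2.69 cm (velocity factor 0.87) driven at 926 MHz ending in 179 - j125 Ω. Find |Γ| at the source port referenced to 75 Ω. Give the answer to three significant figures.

|Γ| ≈ 0.48

λ = v/f = 0.87·c / 926 MHz = 0.282 m
βl = 2π·l/λ = 2π × 0.0954 = 34.4°
tan(βl) = 0.684
Z_in = Z_0·(Z_L + jZ_0·tanβl)/(Z_0 + jZ_L·tanβl) = 53.2 − j65.6 Ω
Γ_s = (Z_in − Z_s)/(Z_in + Z_s) = (-21.8 − j65.6)/(128 − j65.6), |Γ_s| = 0.48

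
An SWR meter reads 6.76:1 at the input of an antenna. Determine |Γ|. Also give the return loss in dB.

|Γ| ≈ 0.742; return loss ≈ 2.59 dB

|Γ| = (S − 1)/(S + 1) = (6.76 − 1)/(6.76 + 1) = 5.76/7.76
RL = −20·log₁₀|Γ| = −20·log₁₀(0.742)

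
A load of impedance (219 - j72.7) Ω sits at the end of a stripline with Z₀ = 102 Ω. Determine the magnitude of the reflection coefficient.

|Γ| ≈ 0.419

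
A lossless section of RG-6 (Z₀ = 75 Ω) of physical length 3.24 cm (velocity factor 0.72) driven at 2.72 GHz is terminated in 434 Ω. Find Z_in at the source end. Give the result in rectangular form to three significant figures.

Z_in ≈ 40.6 + j104 Ω

λ = v/f = 0.72·c / 2.72 GHz = 0.0794 m
βl = 2π·l/λ = 2π × 0.408 = 147°
tan(βl) = tan(147°) = -0.652
Z_in = Z_0·(Z_L + jZ_0·tanβl)/(Z_0 + jZ_L·tanβl)
     = 75·(434 − j48.9)/(75 − j283)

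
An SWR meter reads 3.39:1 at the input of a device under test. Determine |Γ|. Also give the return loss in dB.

|Γ| ≈ 0.544; return loss ≈ 5.28 dB

|Γ| = (S − 1)/(S + 1) = (3.39 − 1)/(3.39 + 1) = 2.39/4.39
RL = −20·log₁₀|Γ| = −20·log₁₀(0.544)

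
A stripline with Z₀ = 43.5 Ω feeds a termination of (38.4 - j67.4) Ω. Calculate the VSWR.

VSWR ≈ 4.51

Γ = (Z_L − Z_0)/(Z_L + Z_0) = (-5.1 − j67.4)/(81.9 − j67.4)
|Γ| = 67.6/106 = 0.637
VSWR = (1 + |Γ|)/(1 − |Γ|) = 1.64/0.363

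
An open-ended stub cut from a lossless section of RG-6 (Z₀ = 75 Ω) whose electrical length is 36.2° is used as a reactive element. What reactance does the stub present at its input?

X_in ≈ -102 Ω (capacitive)

tan(βl) = 0.732
For an open-ended stub, Z_in = −jZ_0·cot(βl) = −jZ_0/tan(βl)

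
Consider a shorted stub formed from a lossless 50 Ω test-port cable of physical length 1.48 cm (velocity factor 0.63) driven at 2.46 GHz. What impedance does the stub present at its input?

λ = v/f = 0.63·c / 2.46 GHz = 0.0768 m
βl = 2π·l/λ = 2π × 0.193 = 69.3°
tan(βl) = 2.65
For a shorted stub, Z_in = jZ_0·tan(βl)

Z_in ≈ +j133 Ω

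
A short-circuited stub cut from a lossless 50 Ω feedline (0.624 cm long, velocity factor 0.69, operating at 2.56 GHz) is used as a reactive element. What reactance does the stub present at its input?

X_in ≈ 26.3 Ω (inductive)

λ = v/f = 0.69·c / 2.56 GHz = 0.0809 m
βl = 2π·l/λ = 2π × 0.0772 = 27.8°
tan(βl) = 0.527
For a short-circuited stub, Z_in = jZ_0·tan(βl)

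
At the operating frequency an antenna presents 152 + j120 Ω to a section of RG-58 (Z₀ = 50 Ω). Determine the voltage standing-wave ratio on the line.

Γ = (Z_L − Z_0)/(Z_L + Z_0) = (102 + j120)/(202 + j120)
|Γ| = 157/235 = 0.67
VSWR = (1 + |Γ|)/(1 − |Γ|) = 1.67/0.33

VSWR ≈ 5.07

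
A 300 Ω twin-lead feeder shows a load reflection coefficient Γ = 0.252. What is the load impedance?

Z_L = Z_0·(1 + Γ)/(1 − Γ) = 300·(1.25)/(0.748)

Z_L ≈ 502 Ω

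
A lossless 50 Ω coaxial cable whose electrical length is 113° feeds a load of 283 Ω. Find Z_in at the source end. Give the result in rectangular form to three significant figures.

Z_in ≈ 10.4 + j20.4 Ω

tan(βl) = tan(113°) = -2.36
Z_in = Z_0·(Z_L + jZ_0·tanβl)/(Z_0 + jZ_L·tanβl)
     = 50·(283 − j118)/(50 − j667)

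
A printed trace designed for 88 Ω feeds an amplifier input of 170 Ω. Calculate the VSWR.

Γ = (170 − 88)/(170 + 88) = 0.318
VSWR = (1 + 0.318)/(1 − 0.318)

VSWR ≈ 1.93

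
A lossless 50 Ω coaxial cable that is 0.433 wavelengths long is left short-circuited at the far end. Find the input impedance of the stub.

βl = 2π × 0.433 = 156°
tan(βl) = -0.448
For a short-circuited stub, Z_in = jZ_0·tan(βl)

Z_in ≈ −j22.4 Ω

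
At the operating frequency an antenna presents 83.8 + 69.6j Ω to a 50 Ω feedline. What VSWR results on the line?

Γ = (Z_L − Z_0)/(Z_L + Z_0) = (33.8 + j69.6)/(133.8 + j69.6)
|Γ| = 77.4/151 = 0.513
VSWR = (1 + |Γ|)/(1 − |Γ|) = 1.51/0.487

VSWR ≈ 3.11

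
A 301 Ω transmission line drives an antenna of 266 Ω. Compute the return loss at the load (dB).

RL ≈ 24.2 dB

Γ = (266 − 301)/(266 + 301) = -0.0617
RL = −20·log₁₀|Γ| = −20·log₁₀(0.0617)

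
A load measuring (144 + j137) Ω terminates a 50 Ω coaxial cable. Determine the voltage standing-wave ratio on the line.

Γ = (Z_L − Z_0)/(Z_L + Z_0) = (94 + j137)/(194 + j137)
|Γ| = 166/237 = 0.7
VSWR = (1 + |Γ|)/(1 − |Γ|) = 1.7/0.3

VSWR ≈ 5.66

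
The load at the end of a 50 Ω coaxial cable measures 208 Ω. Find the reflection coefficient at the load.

Γ = 0.612

Γ = (Z_L − Z_0)/(Z_L + Z_0) = (208 − 50)/(208 + 50) = 158/258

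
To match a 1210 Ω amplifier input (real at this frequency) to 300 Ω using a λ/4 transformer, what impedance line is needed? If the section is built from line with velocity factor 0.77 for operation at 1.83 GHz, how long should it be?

Z_qwt = √(Z_0·R_L) = √(300 × 1210) = √363000
λ = 0.77·c/f = 0.126 m, so l = λ/4 = 0.0316 m

Z_qwt ≈ 602 Ω; length ≈ 3.16 cm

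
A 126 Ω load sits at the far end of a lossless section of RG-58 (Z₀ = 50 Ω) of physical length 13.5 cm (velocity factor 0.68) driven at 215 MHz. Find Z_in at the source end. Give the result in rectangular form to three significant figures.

λ = v/f = 0.68·c / 215 MHz = 0.949 m
βl = 2π·l/λ = 2π × 0.142 = 51.2°
tan(βl) = tan(51.2°) = 1.24
Z_in = Z_0·(Z_L + jZ_0·tanβl)/(Z_0 + jZ_L·tanβl)
     = 50·(126 + j62.2)/(50 + j157)

Z_in ≈ 29.6 − j30.7 Ω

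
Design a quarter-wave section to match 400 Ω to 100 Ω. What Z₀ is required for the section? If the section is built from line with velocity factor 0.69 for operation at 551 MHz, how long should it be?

Z_qwt ≈ 200 Ω; length ≈ 9.39 cm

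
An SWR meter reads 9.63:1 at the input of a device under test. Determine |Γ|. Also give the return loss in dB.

|Γ| ≈ 0.812; return loss ≈ 1.81 dB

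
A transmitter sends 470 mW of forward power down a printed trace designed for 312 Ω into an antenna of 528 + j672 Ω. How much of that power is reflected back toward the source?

|Γ| = |(216 + j672)/(840 + j672)| = 0.656
|Γ|² = 0.431
P_refl = |Γ|²·P_inc = 202 mW, P_del = (1 − |Γ|²)·P_inc = 268 mW

P_reflected ≈ 202 mW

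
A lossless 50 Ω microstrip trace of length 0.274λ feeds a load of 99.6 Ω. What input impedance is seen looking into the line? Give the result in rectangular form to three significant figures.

Z_in ≈ 25.5 + j5.65 Ω

βl = 2π × 0.274 = 98.6°
tan(βl) = tan(98.6°) = -6.58
Z_in = Z_0·(Z_L + jZ_0·tanβl)/(Z_0 + jZ_L·tanβl)
     = 50·(99.6 − j329)/(50 − j655)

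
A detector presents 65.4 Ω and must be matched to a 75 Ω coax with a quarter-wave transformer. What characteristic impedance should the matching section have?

Z_qwt ≈ 70 Ω

Z_qwt = √(Z_0·R_L) = √(75 × 65.4) = √4905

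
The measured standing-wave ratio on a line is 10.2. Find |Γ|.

|Γ| ≈ 0.821

|Γ| = (S − 1)/(S + 1) = (10.2 − 1)/(10.2 + 1) = 9.2/11.2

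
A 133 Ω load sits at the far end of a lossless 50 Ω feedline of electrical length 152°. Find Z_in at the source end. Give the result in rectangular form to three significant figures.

Z_in ≈ 56.9 + j53.8 Ω

tan(βl) = tan(152°) = -0.532
Z_in = Z_0·(Z_L + jZ_0·tanβl)/(Z_0 + jZ_L·tanβl)
     = 50·(133 − j26.6)/(50 − j70.7)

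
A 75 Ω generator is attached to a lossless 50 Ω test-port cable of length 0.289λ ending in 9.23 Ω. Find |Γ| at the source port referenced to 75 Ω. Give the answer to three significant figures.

|Γ| ≈ 0.591

βl = 2π × 0.289 = 104°
tan(βl) = -4
Z_in = Z_0·(Z_L + jZ_0·tanβl)/(Z_0 + jZ_L·tanβl) = 102 − j125 Ω
Γ_s = (Z_in − Z_s)/(Z_in + Z_s) = (26.5 − j125)/(177 − j125), |Γ_s| = 0.591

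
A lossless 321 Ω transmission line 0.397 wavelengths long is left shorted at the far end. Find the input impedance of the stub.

βl = 2π × 0.397 = 143°
tan(βl) = -0.756
For a shorted stub, Z_in = jZ_0·tan(βl)

Z_in ≈ −j243 Ω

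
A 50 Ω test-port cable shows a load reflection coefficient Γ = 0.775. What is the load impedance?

Z_L = Z_0·(1 + Γ)/(1 − Γ) = 50·(1.77)/(0.225)

Z_L ≈ 394 Ω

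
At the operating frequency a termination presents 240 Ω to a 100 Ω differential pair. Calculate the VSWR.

Γ = (240 − 100)/(240 + 100) = 0.412
VSWR = (1 + 0.412)/(1 − 0.412)

VSWR ≈ 2.4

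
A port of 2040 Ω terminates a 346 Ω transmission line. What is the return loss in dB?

RL ≈ 2.98 dB

Γ = (2040 − 346)/(2040 + 346) = 0.71
RL = −20·log₁₀|Γ| = −20·log₁₀(0.71)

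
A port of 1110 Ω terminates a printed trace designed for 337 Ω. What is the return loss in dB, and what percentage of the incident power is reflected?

Γ = (1110 − 337)/(1110 + 337) = 0.534
RL = −20·log₁₀(0.534) = 5.45 dB
P_refl/P_inc = |Γ|² = 0.285

RL ≈ 5.45 dB; 28.5% of incident power reflected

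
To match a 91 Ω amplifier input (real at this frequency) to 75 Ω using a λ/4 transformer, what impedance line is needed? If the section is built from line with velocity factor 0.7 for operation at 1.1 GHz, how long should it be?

Z_qwt ≈ 82.6 Ω; length ≈ 4.77 cm

Z_qwt = √(Z_0·R_L) = √(75 × 91) = √6825
λ = 0.7·c/f = 0.191 m, so l = λ/4 = 0.0477 m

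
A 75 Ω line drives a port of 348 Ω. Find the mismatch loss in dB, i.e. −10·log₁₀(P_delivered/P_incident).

Γ = (348 − 75)/(348 + 75) = 0.645
|Γ|² = 0.417, so P_del/P_inc = 1 − |Γ|² = 0.583
ML = −10·log₁₀(1 − |Γ|²)

mismatch loss ≈ 2.34 dB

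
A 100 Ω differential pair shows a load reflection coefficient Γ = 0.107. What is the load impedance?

Z_L ≈ 124 Ω

Z_L = Z_0·(1 + Γ)/(1 − Γ) = 100·(1.11)/(0.893)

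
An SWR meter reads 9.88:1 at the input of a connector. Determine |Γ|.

|Γ| ≈ 0.816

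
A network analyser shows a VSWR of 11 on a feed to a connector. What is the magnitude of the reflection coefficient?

|Γ| ≈ 0.833

|Γ| = (S − 1)/(S + 1) = (11 − 1)/(11 + 1) = 10/12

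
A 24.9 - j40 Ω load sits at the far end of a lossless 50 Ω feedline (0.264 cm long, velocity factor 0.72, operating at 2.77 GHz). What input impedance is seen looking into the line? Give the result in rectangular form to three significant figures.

λ = v/f = 0.72·c / 2.77 GHz = 0.078 m
βl = 2π·l/λ = 2π × 0.0339 = 12.2°
tan(βl) = tan(12.2°) = 0.216
Z_in = Z_0·(Z_L + jZ_0·tanβl)/(Z_0 + jZ_L·tanβl)
     = 50·(24.9 − j29.2)/(58.6 + j5.38)

Z_in ≈ 18.8 − j26.6 Ω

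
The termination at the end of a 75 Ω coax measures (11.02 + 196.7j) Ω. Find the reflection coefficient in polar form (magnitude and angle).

Γ ≈ 0.963 ∠ 41.6°

Γ = (Z_L − Z_0)/(Z_L + Z_0) = (-63.98 + j196.7)/(86.02 + j196.7)
|Γ| = 207/215 = 0.963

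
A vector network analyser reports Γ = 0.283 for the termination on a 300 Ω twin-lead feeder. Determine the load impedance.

Z_L = Z_0·(1 + Γ)/(1 − Γ) = 300·(1.28)/(0.717)

Z_L ≈ 537 Ω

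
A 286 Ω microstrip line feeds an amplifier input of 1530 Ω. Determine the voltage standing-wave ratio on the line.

Γ = (1530 − 286)/(1530 + 286) = 0.685
VSWR = (1 + 0.685)/(1 − 0.685)

VSWR ≈ 5.35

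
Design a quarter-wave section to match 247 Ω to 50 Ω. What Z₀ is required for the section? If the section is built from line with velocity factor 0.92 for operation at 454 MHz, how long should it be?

Z_qwt ≈ 111 Ω; length ≈ 15.2 cm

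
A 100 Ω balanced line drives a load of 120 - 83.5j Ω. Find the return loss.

RL ≈ 8.76 dB

Γ = (20 − j83.5)/(220 − j83.5), |Γ| = 0.365
RL = −20·log₁₀|Γ| = −20·log₁₀(0.365)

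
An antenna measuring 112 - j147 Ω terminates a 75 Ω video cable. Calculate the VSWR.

VSWR ≈ 4.51

Γ = (Z_L − Z_0)/(Z_L + Z_0) = (37 − j147)/(187 − j147)
|Γ| = 152/238 = 0.637
VSWR = (1 + |Γ|)/(1 − |Γ|) = 1.64/0.363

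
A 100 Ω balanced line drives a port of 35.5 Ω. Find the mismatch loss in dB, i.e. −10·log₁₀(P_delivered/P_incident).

mismatch loss ≈ 1.12 dB

Γ = (35.5 − 100)/(35.5 + 100) = -0.476
|Γ|² = 0.227, so P_del/P_inc = 1 − |Γ|² = 0.773
ML = −10·log₁₀(1 − |Γ|²)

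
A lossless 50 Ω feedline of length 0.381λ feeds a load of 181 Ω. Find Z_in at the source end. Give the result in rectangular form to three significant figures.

βl = 2π × 0.381 = 137°
tan(βl) = tan(137°) = -0.927
Z_in = Z_0·(Z_L + jZ_0·tanβl)/(Z_0 + jZ_L·tanβl)
     = 50·(181 − j46.4)/(50 − j168)

Z_in ≈ 27.4 + j45.7 Ω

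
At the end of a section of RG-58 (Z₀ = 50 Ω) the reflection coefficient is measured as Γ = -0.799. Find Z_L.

Z_L ≈ 5.59 Ω

Z_L = Z_0·(1 + Γ)/(1 − Γ) = 50·(0.201)/(1.8)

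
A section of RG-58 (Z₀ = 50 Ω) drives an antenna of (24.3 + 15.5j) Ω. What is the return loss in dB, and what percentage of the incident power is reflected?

RL ≈ 8.06 dB; 15.6% of incident power reflected

Γ = (-25.7 + j15.5)/(74.3 + j15.5), |Γ| = 0.395
RL = −20·log₁₀(0.395) = 8.06 dB
P_refl/P_inc = |Γ|² = 0.156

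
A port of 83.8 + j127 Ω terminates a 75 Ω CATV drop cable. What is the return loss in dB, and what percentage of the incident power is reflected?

RL ≈ 4.07 dB; 39.2% of incident power reflected

Γ = (8.8 + j127)/(158.8 + j127), |Γ| = 0.626
RL = −20·log₁₀(0.626) = 4.07 dB
P_refl/P_inc = |Γ|² = 0.392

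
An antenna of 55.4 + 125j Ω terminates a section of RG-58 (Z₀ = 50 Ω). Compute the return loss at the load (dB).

Γ = (5.4 + j125)/(105.4 + j125), |Γ| = 0.765
RL = −20·log₁₀|Γ| = −20·log₁₀(0.765)

RL ≈ 2.32 dB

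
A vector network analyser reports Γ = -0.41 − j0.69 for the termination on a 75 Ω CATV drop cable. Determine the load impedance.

Z_L = Z_0·(1 + Γ)/(1 − Γ) = 75·(0.59 − j0.69)/(1.41 + j0.69)

Z_L ≈ 10.8 − j42 Ω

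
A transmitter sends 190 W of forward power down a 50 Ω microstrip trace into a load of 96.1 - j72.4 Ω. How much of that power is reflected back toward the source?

|Γ| = |(46.1 − j72.4)/(146.1 − j72.4)| = 0.526
|Γ|² = 0.277
P_refl = |Γ|²·P_inc = 52.6 W, P_del = (1 − |Γ|²)·P_inc = 137 W

P_reflected ≈ 52.6 W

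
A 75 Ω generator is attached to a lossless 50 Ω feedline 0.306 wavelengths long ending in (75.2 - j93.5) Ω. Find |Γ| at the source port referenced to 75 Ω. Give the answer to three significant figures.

|Γ| ≈ 0.667

βl = 2π × 0.306 = 110°
tan(βl) = -2.72
Z_in = Z_0·(Z_L + jZ_0·tanβl)/(Z_0 + jZ_L·tanβl) = 18.9 + j37.2 Ω
Γ_s = (Z_in − Z_s)/(Z_in + Z_s) = (-56.1 + j37.2)/(93.9 + j37.2), |Γ_s| = 0.667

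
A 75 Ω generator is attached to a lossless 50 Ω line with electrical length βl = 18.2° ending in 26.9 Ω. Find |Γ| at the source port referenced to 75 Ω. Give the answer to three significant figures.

|Γ| ≈ 0.454

tan(βl) = 0.329
Z_in = Z_0·(Z_L + jZ_0·tanβl)/(Z_0 + jZ_L·tanβl) = 28.9 + j11.3 Ω
Γ_s = (Z_in − Z_s)/(Z_in + Z_s) = (-46.1 + j11.3)/(104 + j11.3), |Γ_s| = 0.454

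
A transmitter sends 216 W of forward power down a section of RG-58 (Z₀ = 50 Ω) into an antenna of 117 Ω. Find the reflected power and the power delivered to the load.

P_reflected ≈ 34.8 W; P_delivered ≈ 181 W

Γ = (117 − 50)/(117 + 50) = 0.401
|Γ|² = 0.161
P_refl = |Γ|²·P_inc = 34.8 W, P_del = (1 − |Γ|²)·P_inc = 181 W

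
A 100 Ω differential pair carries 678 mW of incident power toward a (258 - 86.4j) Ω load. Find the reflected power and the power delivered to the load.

P_reflected ≈ 162 mW; P_delivered ≈ 516 mW

|Γ| = |(158 − j86.4)/(358 − j86.4)| = 0.489
|Γ|² = 0.239
P_refl = |Γ|²·P_inc = 162 mW, P_del = (1 − |Γ|²)·P_inc = 516 mW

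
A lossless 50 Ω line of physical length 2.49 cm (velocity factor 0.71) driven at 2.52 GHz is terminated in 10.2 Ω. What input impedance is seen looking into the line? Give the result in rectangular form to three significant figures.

Z_in ≈ 88.8 − j111 Ω

λ = v/f = 0.71·c / 2.52 GHz = 0.0845 m
βl = 2π·l/λ = 2π × 0.295 = 106°
tan(βl) = tan(106°) = -3.48
Z_in = Z_0·(Z_L + jZ_0·tanβl)/(Z_0 + jZ_L·tanβl)
     = 50·(10.2 − j174)/(50 − j35.4)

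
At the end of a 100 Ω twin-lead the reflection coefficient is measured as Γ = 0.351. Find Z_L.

Z_L ≈ 208 Ω

Z_L = Z_0·(1 + Γ)/(1 − Γ) = 100·(1.35)/(0.649)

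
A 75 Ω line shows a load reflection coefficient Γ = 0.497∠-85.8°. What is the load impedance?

Z_L = Z_0·(1 + Γ)/(1 − Γ) = 75·(1.04 − j0.496)/(0.964 + j0.496)

Z_L ≈ 48.1 − j63.3 Ω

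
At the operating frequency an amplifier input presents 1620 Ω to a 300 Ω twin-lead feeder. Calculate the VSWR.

Γ = (1620 − 300)/(1620 + 300) = 0.688
VSWR = (1 + 0.688)/(1 − 0.688)

VSWR ≈ 5.4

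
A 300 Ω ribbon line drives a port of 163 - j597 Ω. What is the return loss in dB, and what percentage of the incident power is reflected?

RL ≈ 1.82 dB; 65.7% of incident power reflected

Γ = (-137 − j597)/(463 − j597), |Γ| = 0.811
RL = −20·log₁₀(0.811) = 1.82 dB
P_refl/P_inc = |Γ|² = 0.657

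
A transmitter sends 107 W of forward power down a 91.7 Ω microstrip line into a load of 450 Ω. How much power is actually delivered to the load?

P_delivered ≈ 60.2 W

Γ = (450 − 91.7)/(450 + 91.7) = 0.661
|Γ|² = 0.437
P_refl = |Γ|²·P_inc = 46.8 W, P_del = (1 − |Γ|²)·P_inc = 60.2 W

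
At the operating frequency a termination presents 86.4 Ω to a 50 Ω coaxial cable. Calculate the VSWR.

For a purely resistive load, VSWR = R_L/Z_0 or Z_0/R_L (whichever > 1) = 86.4/50

VSWR ≈ 1.73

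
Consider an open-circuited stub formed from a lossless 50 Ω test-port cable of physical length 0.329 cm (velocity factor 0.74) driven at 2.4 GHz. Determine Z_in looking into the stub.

Z_in ≈ −j220 Ω

λ = v/f = 0.74·c / 2.4 GHz = 0.0925 m
βl = 2π·l/λ = 2π × 0.0356 = 12.8°
tan(βl) = 0.227
For an open-circuited stub, Z_in = −jZ_0·cot(βl) = −jZ_0/tan(βl)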